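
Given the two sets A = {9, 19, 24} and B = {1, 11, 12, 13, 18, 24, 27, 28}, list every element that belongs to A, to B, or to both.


A ∪ B = all elements in A or B (or both)
A = {9, 19, 24}
B = {1, 11, 12, 13, 18, 24, 27, 28}
A ∪ B = {1, 9, 11, 12, 13, 18, 19, 24, 27, 28}

A ∪ B = {1, 9, 11, 12, 13, 18, 19, 24, 27, 28}


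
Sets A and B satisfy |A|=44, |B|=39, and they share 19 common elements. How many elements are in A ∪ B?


|A ∪ B| = |A| + |B| - |A ∩ B|
= 44 + 39 - 19
= 64

|A ∪ B| = 64


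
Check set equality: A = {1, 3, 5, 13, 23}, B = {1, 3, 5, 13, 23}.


Two sets are equal iff they have exactly the same elements.
A = {1, 3, 5, 13, 23}
B = {1, 3, 5, 13, 23}
Same elements → A = B

Yes, A = B


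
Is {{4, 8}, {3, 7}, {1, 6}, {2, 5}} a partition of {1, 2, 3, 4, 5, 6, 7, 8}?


A partition requires: (1) non-empty parts, (2) pairwise disjoint, (3) union = U
Parts: {4, 8}, {3, 7}, {1, 6}, {2, 5}
Union of parts: {1, 2, 3, 4, 5, 6, 7, 8}
U = {1, 2, 3, 4, 5, 6, 7, 8}
All non-empty? True
Pairwise disjoint? True
Covers U? True

Yes, valid partition


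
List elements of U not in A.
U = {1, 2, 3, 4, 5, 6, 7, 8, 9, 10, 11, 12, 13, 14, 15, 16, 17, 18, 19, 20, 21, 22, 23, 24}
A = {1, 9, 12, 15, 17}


Aᶜ = U \ A = elements in U but not in A
U = {1, 2, 3, 4, 5, 6, 7, 8, 9, 10, 11, 12, 13, 14, 15, 16, 17, 18, 19, 20, 21, 22, 23, 24}
A = {1, 9, 12, 15, 17}
Aᶜ = {2, 3, 4, 5, 6, 7, 8, 10, 11, 13, 14, 16, 18, 19, 20, 21, 22, 23, 24}

Aᶜ = {2, 3, 4, 5, 6, 7, 8, 10, 11, 13, 14, 16, 18, 19, 20, 21, 22, 23, 24}


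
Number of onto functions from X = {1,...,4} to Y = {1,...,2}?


n = |X| = 4, k = |Y| = 2. Surjections via inclusion-exclusion:
S(n,k) = Σ(-1)^i × C(k,i) × (k-i)^n, i=0 to k
i=0: (-1)^0×C(2,0)×2^4 = 16
i=1: (-1)^1×C(2,1)×1^4 = -2
i=2: (-1)^2×C(2,2)×0^4 = 0
Total = 14

Number of surjections = 14


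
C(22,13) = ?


C(n,k) = n! / (k!(n-k)!)
C(22,13) = 22! / (13!9!)
= 497420

C(22,13) = 497420


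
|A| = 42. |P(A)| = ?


Number of subsets = 2^n
= 2^42
= 4398046511104

|P(A)| = 4398046511104


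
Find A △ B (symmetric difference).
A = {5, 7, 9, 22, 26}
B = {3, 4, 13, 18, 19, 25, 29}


A △ B = (A \ B) ∪ (B \ A) = elements in exactly one of A or B
A \ B = {5, 7, 9, 22, 26}
B \ A = {3, 4, 13, 18, 19, 25, 29}
A △ B = {3, 4, 5, 7, 9, 13, 18, 19, 22, 25, 26, 29}

A △ B = {3, 4, 5, 7, 9, 13, 18, 19, 22, 25, 26, 29}


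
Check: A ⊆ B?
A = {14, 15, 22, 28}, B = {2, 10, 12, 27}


A ⊆ B means every element of A is in B.
Elements in A not in B: {14, 15, 22, 28}
So A ⊄ B.

No, A ⊄ B


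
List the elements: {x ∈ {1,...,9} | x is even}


Checking each candidate:
Condition: even numbers in {1,...,9}
Result = {2, 4, 6, 8}

{2, 4, 6, 8}


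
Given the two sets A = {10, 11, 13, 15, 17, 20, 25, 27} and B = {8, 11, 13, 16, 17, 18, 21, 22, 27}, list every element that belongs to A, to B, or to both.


A ∪ B = all elements in A or B (or both)
A = {10, 11, 13, 15, 17, 20, 25, 27}
B = {8, 11, 13, 16, 17, 18, 21, 22, 27}
A ∪ B = {8, 10, 11, 13, 15, 16, 17, 18, 20, 21, 22, 25, 27}

A ∪ B = {8, 10, 11, 13, 15, 16, 17, 18, 20, 21, 22, 25, 27}


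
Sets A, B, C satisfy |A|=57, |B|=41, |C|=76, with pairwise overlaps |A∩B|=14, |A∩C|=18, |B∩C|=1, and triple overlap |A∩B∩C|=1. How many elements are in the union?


|A∪B∪C| = |A|+|B|+|C| - |A∩B|-|A∩C|-|B∩C| + |A∩B∩C|
= 57+41+76 - 14-18-1 + 1
= 174 - 33 + 1
= 142

|A ∪ B ∪ C| = 142


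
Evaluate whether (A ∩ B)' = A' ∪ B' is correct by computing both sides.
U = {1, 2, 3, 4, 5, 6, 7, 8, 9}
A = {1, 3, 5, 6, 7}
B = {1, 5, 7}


LHS: A ∩ B = {1, 5, 7}
(A ∩ B)' = U \ (A ∩ B) = {2, 3, 4, 6, 8, 9}
A' = {2, 4, 8, 9}, B' = {2, 3, 4, 6, 8, 9}
Claimed RHS: A' ∪ B' = {2, 3, 4, 6, 8, 9}
Identity is VALID: LHS = RHS = {2, 3, 4, 6, 8, 9} ✓

Identity is valid. (A ∩ B)' = A' ∪ B' = {2, 3, 4, 6, 8, 9}


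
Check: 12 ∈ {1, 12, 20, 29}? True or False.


A = {1, 12, 20, 29}
Checking if 12 is in A
12 is in A → True

12 ∈ A


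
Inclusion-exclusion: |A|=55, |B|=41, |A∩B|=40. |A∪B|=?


|A ∪ B| = |A| + |B| - |A ∩ B|
= 55 + 41 - 40
= 56

|A ∪ B| = 56


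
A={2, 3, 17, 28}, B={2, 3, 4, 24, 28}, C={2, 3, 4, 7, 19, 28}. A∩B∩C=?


A ∩ B = {2, 3, 28}
(A ∩ B) ∩ C = {2, 3, 28}

A ∩ B ∩ C = {2, 3, 28}


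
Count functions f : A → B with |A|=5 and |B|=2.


Each of |A| = 5 inputs maps to any of |B| = 2 outputs.
# functions = |B|^|A| = 2^5
= 32

Number of functions = 32


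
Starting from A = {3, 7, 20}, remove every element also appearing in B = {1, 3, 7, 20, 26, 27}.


A \ B = elements in A but not in B
A = {3, 7, 20}
B = {1, 3, 7, 20, 26, 27}
Remove from A any elements in B
A \ B = ∅

A \ B = ∅


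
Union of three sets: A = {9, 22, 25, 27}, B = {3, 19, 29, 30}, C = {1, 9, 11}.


A ∪ B = {3, 9, 19, 22, 25, 27, 29, 30}
(A ∪ B) ∪ C = {1, 3, 9, 11, 19, 22, 25, 27, 29, 30}

A ∪ B ∪ C = {1, 3, 9, 11, 19, 22, 25, 27, 29, 30}


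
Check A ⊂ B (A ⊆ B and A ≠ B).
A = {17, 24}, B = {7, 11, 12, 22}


A ⊂ B requires: A ⊆ B AND A ≠ B.
A ⊆ B? No
A ⊄ B, so A is not a proper subset.

No, A is not a proper subset of B


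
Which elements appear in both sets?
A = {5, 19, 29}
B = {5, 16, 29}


A ∩ B = elements in both A and B
A = {5, 19, 29}
B = {5, 16, 29}
A ∩ B = {5, 29}

A ∩ B = {5, 29}


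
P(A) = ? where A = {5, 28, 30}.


|A| = 3, so |P(A)| = 2^3 = 8
Enumerate subsets by cardinality (0 to 3):
∅, {5}, {28}, {30}, {5, 28}, {5, 30}, {28, 30}, {5, 28, 30}

P(A) has 8 subsets: ∅, {5}, {28}, {30}, {5, 28}, {5, 30}, {28, 30}, {5, 28, 30}


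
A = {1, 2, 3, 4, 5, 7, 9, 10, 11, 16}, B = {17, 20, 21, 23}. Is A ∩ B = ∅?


Disjoint means A ∩ B = ∅.
A ∩ B = ∅
A ∩ B = ∅, so A and B are disjoint.

Yes, A and B are disjoint


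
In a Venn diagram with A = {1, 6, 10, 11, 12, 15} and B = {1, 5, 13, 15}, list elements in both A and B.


A = {1, 6, 10, 11, 12, 15}
B = {1, 5, 13, 15}
Region: in both A and B
Elements: {1, 15}

Elements in both A and B: {1, 15}


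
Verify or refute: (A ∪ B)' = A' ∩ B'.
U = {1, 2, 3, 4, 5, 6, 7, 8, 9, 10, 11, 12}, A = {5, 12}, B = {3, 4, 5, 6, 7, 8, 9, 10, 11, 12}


LHS: A ∪ B = {3, 4, 5, 6, 7, 8, 9, 10, 11, 12}
(A ∪ B)' = U \ (A ∪ B) = {1, 2}
A' = {1, 2, 3, 4, 6, 7, 8, 9, 10, 11}, B' = {1, 2}
Claimed RHS: A' ∩ B' = {1, 2}
Identity is VALID: LHS = RHS = {1, 2} ✓

Identity is valid. (A ∪ B)' = A' ∩ B' = {1, 2}


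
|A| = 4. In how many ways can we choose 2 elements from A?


C(n,k) = n! / (k!(n-k)!)
C(4,2) = 4! / (2!2!)
= 6

C(4,2) = 6


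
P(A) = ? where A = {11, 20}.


|A| = 2, so |P(A)| = 2^2 = 4
Enumerate subsets by cardinality (0 to 2):
∅, {11}, {20}, {11, 20}

P(A) has 4 subsets: ∅, {11}, {20}, {11, 20}


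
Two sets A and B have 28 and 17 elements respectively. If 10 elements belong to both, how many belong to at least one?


|A ∪ B| = |A| + |B| - |A ∩ B|
= 28 + 17 - 10
= 35

|A ∪ B| = 35


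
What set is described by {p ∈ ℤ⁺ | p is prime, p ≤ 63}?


Checking each candidate:
Condition: primes ≤ 63
Result = {2, 3, 5, 7, 11, 13, 17, 19, 23, 29, 31, 37, 41, 43, 47, 53, 59, 61}

{2, 3, 5, 7, 11, 13, 17, 19, 23, 29, 31, 37, 41, 43, 47, 53, 59, 61}


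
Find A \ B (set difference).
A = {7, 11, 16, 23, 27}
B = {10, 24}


A \ B = elements in A but not in B
A = {7, 11, 16, 23, 27}
B = {10, 24}
Remove from A any elements in B
A \ B = {7, 11, 16, 23, 27}

A \ B = {7, 11, 16, 23, 27}


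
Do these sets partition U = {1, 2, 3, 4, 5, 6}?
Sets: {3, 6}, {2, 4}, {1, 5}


A partition requires: (1) non-empty parts, (2) pairwise disjoint, (3) union = U
Parts: {3, 6}, {2, 4}, {1, 5}
Union of parts: {1, 2, 3, 4, 5, 6}
U = {1, 2, 3, 4, 5, 6}
All non-empty? True
Pairwise disjoint? True
Covers U? True

Yes, valid partition


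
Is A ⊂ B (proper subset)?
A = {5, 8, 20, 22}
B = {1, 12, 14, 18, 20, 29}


A ⊂ B requires: A ⊆ B AND A ≠ B.
A ⊆ B? No
A ⊄ B, so A is not a proper subset.

No, A is not a proper subset of B


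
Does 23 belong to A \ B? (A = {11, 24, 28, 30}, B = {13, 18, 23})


A = {11, 24, 28, 30}, B = {13, 18, 23}
A \ B = elements in A but not in B
A \ B = {11, 24, 28, 30}
Checking if 23 ∈ A \ B
23 is not in A \ B → False

23 ∉ A \ B


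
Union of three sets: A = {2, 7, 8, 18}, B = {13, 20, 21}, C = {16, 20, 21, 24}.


A ∪ B = {2, 7, 8, 13, 18, 20, 21}
(A ∪ B) ∪ C = {2, 7, 8, 13, 16, 18, 20, 21, 24}

A ∪ B ∪ C = {2, 7, 8, 13, 16, 18, 20, 21, 24}


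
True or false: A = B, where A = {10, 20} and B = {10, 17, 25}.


Two sets are equal iff they have exactly the same elements.
A = {10, 20}
B = {10, 17, 25}
Differences: {17, 20, 25}
A ≠ B

No, A ≠ B


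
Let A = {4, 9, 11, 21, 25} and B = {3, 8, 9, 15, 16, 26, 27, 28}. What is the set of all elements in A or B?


A ∪ B = all elements in A or B (or both)
A = {4, 9, 11, 21, 25}
B = {3, 8, 9, 15, 16, 26, 27, 28}
A ∪ B = {3, 4, 8, 9, 11, 15, 16, 21, 25, 26, 27, 28}

A ∪ B = {3, 4, 8, 9, 11, 15, 16, 21, 25, 26, 27, 28}


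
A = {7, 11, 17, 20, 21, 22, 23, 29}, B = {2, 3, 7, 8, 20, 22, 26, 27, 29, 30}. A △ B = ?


A △ B = (A \ B) ∪ (B \ A) = elements in exactly one of A or B
A \ B = {11, 17, 21, 23}
B \ A = {2, 3, 8, 26, 27, 30}
A △ B = {2, 3, 8, 11, 17, 21, 23, 26, 27, 30}

A △ B = {2, 3, 8, 11, 17, 21, 23, 26, 27, 30}


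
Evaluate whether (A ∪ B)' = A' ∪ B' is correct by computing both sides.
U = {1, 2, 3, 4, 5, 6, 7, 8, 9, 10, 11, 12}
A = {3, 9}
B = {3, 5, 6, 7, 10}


LHS: A ∪ B = {3, 5, 6, 7, 9, 10}
(A ∪ B)' = U \ (A ∪ B) = {1, 2, 4, 8, 11, 12}
A' = {1, 2, 4, 5, 6, 7, 8, 10, 11, 12}, B' = {1, 2, 4, 8, 9, 11, 12}
Claimed RHS: A' ∪ B' = {1, 2, 4, 5, 6, 7, 8, 9, 10, 11, 12}
Identity is INVALID: LHS = {1, 2, 4, 8, 11, 12} but the RHS claimed here equals {1, 2, 4, 5, 6, 7, 8, 9, 10, 11, 12}. The correct form is (A ∪ B)' = A' ∩ B'.

Identity is invalid: (A ∪ B)' = {1, 2, 4, 8, 11, 12} but A' ∪ B' = {1, 2, 4, 5, 6, 7, 8, 9, 10, 11, 12}. The correct De Morgan law is (A ∪ B)' = A' ∩ B'.


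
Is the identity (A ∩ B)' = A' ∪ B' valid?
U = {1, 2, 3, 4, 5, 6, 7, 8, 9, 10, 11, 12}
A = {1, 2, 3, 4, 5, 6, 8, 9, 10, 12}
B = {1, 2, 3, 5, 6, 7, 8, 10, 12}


LHS: A ∩ B = {1, 2, 3, 5, 6, 8, 10, 12}
(A ∩ B)' = U \ (A ∩ B) = {4, 7, 9, 11}
A' = {7, 11}, B' = {4, 9, 11}
Claimed RHS: A' ∪ B' = {4, 7, 9, 11}
Identity is VALID: LHS = RHS = {4, 7, 9, 11} ✓

Identity is valid. (A ∩ B)' = A' ∪ B' = {4, 7, 9, 11}


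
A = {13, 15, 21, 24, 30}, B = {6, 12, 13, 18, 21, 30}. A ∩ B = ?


A ∩ B = elements in both A and B
A = {13, 15, 21, 24, 30}
B = {6, 12, 13, 18, 21, 30}
A ∩ B = {13, 21, 30}

A ∩ B = {13, 21, 30}


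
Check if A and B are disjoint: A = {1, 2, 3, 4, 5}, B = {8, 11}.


Disjoint means A ∩ B = ∅.
A ∩ B = ∅
A ∩ B = ∅, so A and B are disjoint.

Yes, A and B are disjoint


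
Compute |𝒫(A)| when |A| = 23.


Number of subsets = 2^n
= 2^23
= 8388608

|P(A)| = 8388608


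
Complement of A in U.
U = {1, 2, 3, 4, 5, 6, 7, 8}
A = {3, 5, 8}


Aᶜ = U \ A = elements in U but not in A
U = {1, 2, 3, 4, 5, 6, 7, 8}
A = {3, 5, 8}
Aᶜ = {1, 2, 4, 6, 7}

Aᶜ = {1, 2, 4, 6, 7}


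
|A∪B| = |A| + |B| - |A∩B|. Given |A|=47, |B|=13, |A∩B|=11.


|A ∪ B| = |A| + |B| - |A ∩ B|
= 47 + 13 - 11
= 49

|A ∪ B| = 49


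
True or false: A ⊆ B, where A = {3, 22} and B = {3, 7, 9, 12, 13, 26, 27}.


A ⊆ B means every element of A is in B.
Elements in A not in B: {22}
So A ⊄ B.

No, A ⊄ B


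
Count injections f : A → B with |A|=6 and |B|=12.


An injection sends each of |A| = 6 inputs to a distinct output in B.
# injections = |B|·(|B|-1)·…·(|B|-|A|+1) = 12! / (12 - 6)!
= 12 × 11 × 10 × 9 × 8 × 7
= 665280

Number of injections = 665280


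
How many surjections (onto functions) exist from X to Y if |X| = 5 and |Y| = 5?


n = |X| = 5, k = |Y| = 5. Surjections via inclusion-exclusion:
S(n,k) = Σ(-1)^i × C(k,i) × (k-i)^n, i=0 to k
i=0: (-1)^0×C(5,0)×5^5 = 3125
i=1: (-1)^1×C(5,1)×4^5 = -5120
i=2: (-1)^2×C(5,2)×3^5 = 2430
i=3: (-1)^3×C(5,3)×2^5 = -320
i=4: (-1)^4×C(5,4)×1^5 = 5
i=5: (-1)^5×C(5,5)×0^5 = 0
Total = 120

Number of surjections = 120


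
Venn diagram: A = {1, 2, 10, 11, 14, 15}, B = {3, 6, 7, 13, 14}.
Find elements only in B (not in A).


A = {1, 2, 10, 11, 14, 15}
B = {3, 6, 7, 13, 14}
Region: only in B (not in A)
Elements: {3, 6, 7, 13}

Elements only in B (not in A): {3, 6, 7, 13}


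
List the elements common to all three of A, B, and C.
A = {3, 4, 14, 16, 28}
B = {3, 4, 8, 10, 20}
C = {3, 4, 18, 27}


A ∩ B = {3, 4}
(A ∩ B) ∩ C = {3, 4}

A ∩ B ∩ C = {3, 4}


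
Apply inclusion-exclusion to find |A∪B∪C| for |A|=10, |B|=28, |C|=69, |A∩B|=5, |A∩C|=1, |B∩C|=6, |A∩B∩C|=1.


|A∪B∪C| = |A|+|B|+|C| - |A∩B|-|A∩C|-|B∩C| + |A∩B∩C|
= 10+28+69 - 5-1-6 + 1
= 107 - 12 + 1
= 96

|A ∪ B ∪ C| = 96


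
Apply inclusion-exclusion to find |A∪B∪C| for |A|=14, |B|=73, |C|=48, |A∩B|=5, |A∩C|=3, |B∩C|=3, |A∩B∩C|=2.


|A∪B∪C| = |A|+|B|+|C| - |A∩B|-|A∩C|-|B∩C| + |A∩B∩C|
= 14+73+48 - 5-3-3 + 2
= 135 - 11 + 2
= 126

|A ∪ B ∪ C| = 126


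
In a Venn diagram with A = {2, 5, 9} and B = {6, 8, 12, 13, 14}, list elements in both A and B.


A = {2, 5, 9}
B = {6, 8, 12, 13, 14}
Region: in both A and B
Elements: ∅

Elements in both A and B: ∅


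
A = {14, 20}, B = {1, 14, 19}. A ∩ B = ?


A ∩ B = elements in both A and B
A = {14, 20}
B = {1, 14, 19}
A ∩ B = {14}

A ∩ B = {14}


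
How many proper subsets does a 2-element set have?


Total subsets = 2^n = 2^2 = 4
Proper subsets exclude the set itself: 2^n - 1
= 4 - 1
= 3

Number of proper subsets = 3


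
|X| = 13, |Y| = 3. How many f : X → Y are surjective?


n = |X| = 13, k = |Y| = 3. Surjections via inclusion-exclusion:
S(n,k) = Σ(-1)^i × C(k,i) × (k-i)^n, i=0 to k
i=0: (-1)^0×C(3,0)×3^13 = 1594323
i=1: (-1)^1×C(3,1)×2^13 = -24576
i=2: (-1)^2×C(3,2)×1^13 = 3
i=3: (-1)^3×C(3,3)×0^13 = 0
Total = 1569750

Number of surjections = 1569750


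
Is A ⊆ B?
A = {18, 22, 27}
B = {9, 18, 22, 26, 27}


A ⊆ B means every element of A is in B.
All elements of A are in B.
So A ⊆ B.

Yes, A ⊆ B


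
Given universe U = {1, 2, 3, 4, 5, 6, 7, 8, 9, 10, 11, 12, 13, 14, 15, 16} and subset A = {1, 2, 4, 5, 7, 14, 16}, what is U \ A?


Aᶜ = U \ A = elements in U but not in A
U = {1, 2, 3, 4, 5, 6, 7, 8, 9, 10, 11, 12, 13, 14, 15, 16}
A = {1, 2, 4, 5, 7, 14, 16}
Aᶜ = {3, 6, 8, 9, 10, 11, 12, 13, 15}

Aᶜ = {3, 6, 8, 9, 10, 11, 12, 13, 15}


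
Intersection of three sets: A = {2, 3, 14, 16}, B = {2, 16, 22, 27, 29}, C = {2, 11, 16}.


A ∩ B = {2, 16}
(A ∩ B) ∩ C = {2, 16}

A ∩ B ∩ C = {2, 16}


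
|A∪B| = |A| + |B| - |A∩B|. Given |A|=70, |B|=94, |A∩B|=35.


|A ∪ B| = |A| + |B| - |A ∩ B|
= 70 + 94 - 35
= 129

|A ∪ B| = 129


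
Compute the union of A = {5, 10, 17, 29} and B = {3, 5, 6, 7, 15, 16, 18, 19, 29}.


A ∪ B = all elements in A or B (or both)
A = {5, 10, 17, 29}
B = {3, 5, 6, 7, 15, 16, 18, 19, 29}
A ∪ B = {3, 5, 6, 7, 10, 15, 16, 17, 18, 19, 29}

A ∪ B = {3, 5, 6, 7, 10, 15, 16, 17, 18, 19, 29}


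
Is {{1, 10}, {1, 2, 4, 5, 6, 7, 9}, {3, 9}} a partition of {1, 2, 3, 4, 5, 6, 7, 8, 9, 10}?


A partition requires: (1) non-empty parts, (2) pairwise disjoint, (3) union = U
Parts: {1, 10}, {1, 2, 4, 5, 6, 7, 9}, {3, 9}
Union of parts: {1, 2, 3, 4, 5, 6, 7, 9, 10}
U = {1, 2, 3, 4, 5, 6, 7, 8, 9, 10}
All non-empty? True
Pairwise disjoint? False
Covers U? False

No, not a valid partition


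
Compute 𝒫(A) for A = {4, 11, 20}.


|A| = 3, so |P(A)| = 2^3 = 8
Enumerate subsets by cardinality (0 to 3):
∅, {4}, {11}, {20}, {4, 11}, {4, 20}, {11, 20}, {4, 11, 20}

P(A) has 8 subsets: ∅, {4}, {11}, {20}, {4, 11}, {4, 20}, {11, 20}, {4, 11, 20}


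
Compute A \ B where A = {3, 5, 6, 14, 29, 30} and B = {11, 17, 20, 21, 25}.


A \ B = elements in A but not in B
A = {3, 5, 6, 14, 29, 30}
B = {11, 17, 20, 21, 25}
Remove from A any elements in B
A \ B = {3, 5, 6, 14, 29, 30}

A \ B = {3, 5, 6, 14, 29, 30}


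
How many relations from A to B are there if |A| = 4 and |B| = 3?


A relation from A to B is any subset of A × B.
|A × B| = 4 × 3 = 12
# relations = 2^|A × B| = 2^12 = 4096

Number of relations = 4096


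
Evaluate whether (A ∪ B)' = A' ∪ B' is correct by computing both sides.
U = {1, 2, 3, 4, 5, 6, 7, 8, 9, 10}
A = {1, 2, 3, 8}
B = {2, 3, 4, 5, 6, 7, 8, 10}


LHS: A ∪ B = {1, 2, 3, 4, 5, 6, 7, 8, 10}
(A ∪ B)' = U \ (A ∪ B) = {9}
A' = {4, 5, 6, 7, 9, 10}, B' = {1, 9}
Claimed RHS: A' ∪ B' = {1, 4, 5, 6, 7, 9, 10}
Identity is INVALID: LHS = {9} but the RHS claimed here equals {1, 4, 5, 6, 7, 9, 10}. The correct form is (A ∪ B)' = A' ∩ B'.

Identity is invalid: (A ∪ B)' = {9} but A' ∪ B' = {1, 4, 5, 6, 7, 9, 10}. The correct De Morgan law is (A ∪ B)' = A' ∩ B'.


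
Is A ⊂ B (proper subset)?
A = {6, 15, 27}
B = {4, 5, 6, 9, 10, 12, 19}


A ⊂ B requires: A ⊆ B AND A ≠ B.
A ⊆ B? No
A ⊄ B, so A is not a proper subset.

No, A is not a proper subset of B


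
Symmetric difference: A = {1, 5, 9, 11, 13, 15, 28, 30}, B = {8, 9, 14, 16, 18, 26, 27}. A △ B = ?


A △ B = (A \ B) ∪ (B \ A) = elements in exactly one of A or B
A \ B = {1, 5, 11, 13, 15, 28, 30}
B \ A = {8, 14, 16, 18, 26, 27}
A △ B = {1, 5, 8, 11, 13, 14, 15, 16, 18, 26, 27, 28, 30}

A △ B = {1, 5, 8, 11, 13, 14, 15, 16, 18, 26, 27, 28, 30}


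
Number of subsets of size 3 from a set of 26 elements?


C(n,k) = n! / (k!(n-k)!)
C(26,3) = 26! / (3!23!)
= 2600

C(26,3) = 2600


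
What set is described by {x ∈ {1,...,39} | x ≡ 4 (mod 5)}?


Checking each candidate:
Condition: x in {1,...,39} with x ≡ 4 (mod 5)
Result = {4, 9, 14, 19, 24, 29, 34, 39}

{4, 9, 14, 19, 24, 29, 34, 39}


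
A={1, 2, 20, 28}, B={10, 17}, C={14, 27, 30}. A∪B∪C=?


A ∪ B = {1, 2, 10, 17, 20, 28}
(A ∪ B) ∪ C = {1, 2, 10, 14, 17, 20, 27, 28, 30}

A ∪ B ∪ C = {1, 2, 10, 14, 17, 20, 27, 28, 30}


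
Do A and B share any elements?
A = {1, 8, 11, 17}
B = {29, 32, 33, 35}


Disjoint means A ∩ B = ∅.
A ∩ B = ∅
A ∩ B = ∅, so A and B are disjoint.

No — A and B share no elements (A ∩ B = ∅), so they are disjoint


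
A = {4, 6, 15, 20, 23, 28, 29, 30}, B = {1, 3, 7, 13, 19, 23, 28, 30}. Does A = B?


Two sets are equal iff they have exactly the same elements.
A = {4, 6, 15, 20, 23, 28, 29, 30}
B = {1, 3, 7, 13, 19, 23, 28, 30}
Differences: {1, 3, 4, 6, 7, 13, 15, 19, 20, 29}
A ≠ B

No, A ≠ B


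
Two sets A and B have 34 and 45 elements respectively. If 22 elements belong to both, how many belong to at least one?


|A ∪ B| = |A| + |B| - |A ∩ B|
= 34 + 45 - 22
= 57

|A ∪ B| = 57


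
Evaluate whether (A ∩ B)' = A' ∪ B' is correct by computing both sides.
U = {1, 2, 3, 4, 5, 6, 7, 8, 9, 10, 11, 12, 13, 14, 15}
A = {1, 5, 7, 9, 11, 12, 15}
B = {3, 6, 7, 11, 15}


LHS: A ∩ B = {7, 11, 15}
(A ∩ B)' = U \ (A ∩ B) = {1, 2, 3, 4, 5, 6, 8, 9, 10, 12, 13, 14}
A' = {2, 3, 4, 6, 8, 10, 13, 14}, B' = {1, 2, 4, 5, 8, 9, 10, 12, 13, 14}
Claimed RHS: A' ∪ B' = {1, 2, 3, 4, 5, 6, 8, 9, 10, 12, 13, 14}
Identity is VALID: LHS = RHS = {1, 2, 3, 4, 5, 6, 8, 9, 10, 12, 13, 14} ✓

Identity is valid. (A ∩ B)' = A' ∪ B' = {1, 2, 3, 4, 5, 6, 8, 9, 10, 12, 13, 14}


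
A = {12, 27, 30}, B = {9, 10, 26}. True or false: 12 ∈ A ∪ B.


A = {12, 27, 30}, B = {9, 10, 26}
A ∪ B = all elements in A or B
A ∪ B = {9, 10, 12, 26, 27, 30}
Checking if 12 ∈ A ∪ B
12 is in A ∪ B → True

12 ∈ A ∪ B


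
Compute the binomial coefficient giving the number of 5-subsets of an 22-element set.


C(n,k) = n! / (k!(n-k)!)
C(22,5) = 22! / (5!17!)
= 26334

C(22,5) = 26334


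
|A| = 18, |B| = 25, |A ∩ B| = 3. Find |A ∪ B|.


|A ∪ B| = |A| + |B| - |A ∩ B|
= 18 + 25 - 3
= 40

|A ∪ B| = 40


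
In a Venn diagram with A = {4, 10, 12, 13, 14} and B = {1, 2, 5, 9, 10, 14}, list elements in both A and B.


A = {4, 10, 12, 13, 14}
B = {1, 2, 5, 9, 10, 14}
Region: in both A and B
Elements: {10, 14}

Elements in both A and B: {10, 14}


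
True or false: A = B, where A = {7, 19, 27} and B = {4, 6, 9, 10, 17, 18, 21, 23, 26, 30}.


Two sets are equal iff they have exactly the same elements.
A = {7, 19, 27}
B = {4, 6, 9, 10, 17, 18, 21, 23, 26, 30}
Differences: {4, 6, 7, 9, 10, 17, 18, 19, 21, 23, 26, 27, 30}
A ≠ B

No, A ≠ B


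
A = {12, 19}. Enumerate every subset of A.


|A| = 2, so |P(A)| = 2^2 = 4
Enumerate subsets by cardinality (0 to 2):
∅, {12}, {19}, {12, 19}

P(A) has 4 subsets: ∅, {12}, {19}, {12, 19}


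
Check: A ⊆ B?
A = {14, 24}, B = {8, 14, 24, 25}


A ⊆ B means every element of A is in B.
All elements of A are in B.
So A ⊆ B.

Yes, A ⊆ B


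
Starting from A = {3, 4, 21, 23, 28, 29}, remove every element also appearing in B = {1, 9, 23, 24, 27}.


A \ B = elements in A but not in B
A = {3, 4, 21, 23, 28, 29}
B = {1, 9, 23, 24, 27}
Remove from A any elements in B
A \ B = {3, 4, 21, 28, 29}

A \ B = {3, 4, 21, 28, 29}


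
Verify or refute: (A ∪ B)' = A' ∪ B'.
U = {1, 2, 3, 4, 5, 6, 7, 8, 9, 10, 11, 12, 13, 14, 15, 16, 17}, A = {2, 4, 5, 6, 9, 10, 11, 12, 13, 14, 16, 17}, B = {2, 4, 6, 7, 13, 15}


LHS: A ∪ B = {2, 4, 5, 6, 7, 9, 10, 11, 12, 13, 14, 15, 16, 17}
(A ∪ B)' = U \ (A ∪ B) = {1, 3, 8}
A' = {1, 3, 7, 8, 15}, B' = {1, 3, 5, 8, 9, 10, 11, 12, 14, 16, 17}
Claimed RHS: A' ∪ B' = {1, 3, 5, 7, 8, 9, 10, 11, 12, 14, 15, 16, 17}
Identity is INVALID: LHS = {1, 3, 8} but the RHS claimed here equals {1, 3, 5, 7, 8, 9, 10, 11, 12, 14, 15, 16, 17}. The correct form is (A ∪ B)' = A' ∩ B'.

Identity is invalid: (A ∪ B)' = {1, 3, 8} but A' ∪ B' = {1, 3, 5, 7, 8, 9, 10, 11, 12, 14, 15, 16, 17}. The correct De Morgan law is (A ∪ B)' = A' ∩ B'.


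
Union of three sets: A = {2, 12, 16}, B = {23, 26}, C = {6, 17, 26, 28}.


A ∪ B = {2, 12, 16, 23, 26}
(A ∪ B) ∪ C = {2, 6, 12, 16, 17, 23, 26, 28}

A ∪ B ∪ C = {2, 6, 12, 16, 17, 23, 26, 28}


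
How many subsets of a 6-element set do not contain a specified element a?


Subsets of A avoiding a are subsets of A \ {a}, which has 5 elements.
Count = 2^(n-1) = 2^5
= 32

Number of subsets avoiding a = 32


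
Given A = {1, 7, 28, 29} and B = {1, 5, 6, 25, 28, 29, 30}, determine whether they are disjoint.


Disjoint means A ∩ B = ∅.
A ∩ B = {1, 28, 29}
A ∩ B ≠ ∅, so A and B are NOT disjoint.

No, A and B are not disjoint (A ∩ B = {1, 28, 29})


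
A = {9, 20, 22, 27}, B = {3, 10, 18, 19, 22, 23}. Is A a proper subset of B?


A ⊂ B requires: A ⊆ B AND A ≠ B.
A ⊆ B? No
A ⊄ B, so A is not a proper subset.

No, A is not a proper subset of B


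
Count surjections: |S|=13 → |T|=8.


n = |S| = 13, k = |T| = 8. Surjections via inclusion-exclusion:
S(n,k) = Σ(-1)^i × C(k,i) × (k-i)^n, i=0 to k
i=0: (-1)^0×C(8,0)×8^13 = 549755813888
i=1: (-1)^1×C(8,1)×7^13 = -775112083256
i=2: (-1)^2×C(8,2)×6^13 = 365699432448
i=3: (-1)^3×C(8,3)×5^13 = -68359375000
i=4: (-1)^4×C(8,4)×4^13 = 4697620480
i=5: (-1)^5×C(8,5)×3^13 = -89282088
i=6: (-1)^6×C(8,6)×2^13 = 229376
i=7: (-1)^7×C(8,7)×1^13 = -8
i=8: (-1)^8×C(8,8)×0^13 = 0
Total = 76592355840

Number of surjections = 76592355840


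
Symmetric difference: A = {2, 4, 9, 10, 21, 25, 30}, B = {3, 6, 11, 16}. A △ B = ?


A △ B = (A \ B) ∪ (B \ A) = elements in exactly one of A or B
A \ B = {2, 4, 9, 10, 21, 25, 30}
B \ A = {3, 6, 11, 16}
A △ B = {2, 3, 4, 6, 9, 10, 11, 16, 21, 25, 30}

A △ B = {2, 3, 4, 6, 9, 10, 11, 16, 21, 25, 30}


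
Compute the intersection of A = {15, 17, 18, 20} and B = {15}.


A ∩ B = elements in both A and B
A = {15, 17, 18, 20}
B = {15}
A ∩ B = {15}

A ∩ B = {15}


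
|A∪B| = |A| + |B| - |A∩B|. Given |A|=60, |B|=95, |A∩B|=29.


|A ∪ B| = |A| + |B| - |A ∩ B|
= 60 + 95 - 29
= 126

|A ∪ B| = 126


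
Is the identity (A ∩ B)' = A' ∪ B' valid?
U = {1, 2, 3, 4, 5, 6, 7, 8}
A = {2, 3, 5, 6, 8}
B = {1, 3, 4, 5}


LHS: A ∩ B = {3, 5}
(A ∩ B)' = U \ (A ∩ B) = {1, 2, 4, 6, 7, 8}
A' = {1, 4, 7}, B' = {2, 6, 7, 8}
Claimed RHS: A' ∪ B' = {1, 2, 4, 6, 7, 8}
Identity is VALID: LHS = RHS = {1, 2, 4, 6, 7, 8} ✓

Identity is valid. (A ∩ B)' = A' ∪ B' = {1, 2, 4, 6, 7, 8}


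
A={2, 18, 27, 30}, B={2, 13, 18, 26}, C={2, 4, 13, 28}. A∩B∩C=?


A ∩ B = {2, 18}
(A ∩ B) ∩ C = {2}

A ∩ B ∩ C = {2}


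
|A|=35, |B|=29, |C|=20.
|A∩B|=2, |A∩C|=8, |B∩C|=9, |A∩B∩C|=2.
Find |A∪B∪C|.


|A∪B∪C| = |A|+|B|+|C| - |A∩B|-|A∩C|-|B∩C| + |A∩B∩C|
= 35+29+20 - 2-8-9 + 2
= 84 - 19 + 2
= 67

|A ∪ B ∪ C| = 67


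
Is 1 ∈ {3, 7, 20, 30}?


A = {3, 7, 20, 30}
Checking if 1 is in A
1 is not in A → False

1 ∉ A


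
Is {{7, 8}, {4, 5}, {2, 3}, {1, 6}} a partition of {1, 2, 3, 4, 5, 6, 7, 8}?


A partition requires: (1) non-empty parts, (2) pairwise disjoint, (3) union = U
Parts: {7, 8}, {4, 5}, {2, 3}, {1, 6}
Union of parts: {1, 2, 3, 4, 5, 6, 7, 8}
U = {1, 2, 3, 4, 5, 6, 7, 8}
All non-empty? True
Pairwise disjoint? True
Covers U? True

Yes, valid partition


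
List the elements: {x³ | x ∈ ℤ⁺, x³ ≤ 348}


Checking each candidate:
Condition: positive perfect cubes ≤ 348
Result = {1, 8, 27, 64, 125, 216, 343}

{1, 8, 27, 64, 125, 216, 343}


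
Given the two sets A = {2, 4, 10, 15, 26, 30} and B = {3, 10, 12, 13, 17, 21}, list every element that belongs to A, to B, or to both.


A ∪ B = all elements in A or B (or both)
A = {2, 4, 10, 15, 26, 30}
B = {3, 10, 12, 13, 17, 21}
A ∪ B = {2, 3, 4, 10, 12, 13, 15, 17, 21, 26, 30}

A ∪ B = {2, 3, 4, 10, 12, 13, 15, 17, 21, 26, 30}


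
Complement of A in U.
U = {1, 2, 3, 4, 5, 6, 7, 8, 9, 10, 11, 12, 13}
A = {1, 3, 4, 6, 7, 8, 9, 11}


Aᶜ = U \ A = elements in U but not in A
U = {1, 2, 3, 4, 5, 6, 7, 8, 9, 10, 11, 12, 13}
A = {1, 3, 4, 6, 7, 8, 9, 11}
Aᶜ = {2, 5, 10, 12, 13}

Aᶜ = {2, 5, 10, 12, 13}


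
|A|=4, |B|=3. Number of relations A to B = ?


A relation from A to B is any subset of A × B.
|A × B| = 4 × 3 = 12
# relations = 2^|A × B| = 2^12 = 4096

Number of relations = 4096


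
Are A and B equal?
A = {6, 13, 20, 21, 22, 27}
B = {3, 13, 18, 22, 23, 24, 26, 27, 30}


Two sets are equal iff they have exactly the same elements.
A = {6, 13, 20, 21, 22, 27}
B = {3, 13, 18, 22, 23, 24, 26, 27, 30}
Differences: {3, 6, 18, 20, 21, 23, 24, 26, 30}
A ≠ B

No, A ≠ B


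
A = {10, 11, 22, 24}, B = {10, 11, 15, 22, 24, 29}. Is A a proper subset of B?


A ⊂ B requires: A ⊆ B AND A ≠ B.
A ⊆ B? Yes
A = B? No
A ⊂ B: Yes (A is a proper subset of B)

Yes, A ⊂ B


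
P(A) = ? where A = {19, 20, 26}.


|A| = 3, so |P(A)| = 2^3 = 8
Enumerate subsets by cardinality (0 to 3):
∅, {19}, {20}, {26}, {19, 20}, {19, 26}, {20, 26}, {19, 20, 26}

P(A) has 8 subsets: ∅, {19}, {20}, {26}, {19, 20}, {19, 26}, {20, 26}, {19, 20, 26}


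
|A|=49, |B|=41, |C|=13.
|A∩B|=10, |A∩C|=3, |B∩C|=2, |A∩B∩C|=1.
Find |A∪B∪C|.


|A∪B∪C| = |A|+|B|+|C| - |A∩B|-|A∩C|-|B∩C| + |A∩B∩C|
= 49+41+13 - 10-3-2 + 1
= 103 - 15 + 1
= 89

|A ∪ B ∪ C| = 89


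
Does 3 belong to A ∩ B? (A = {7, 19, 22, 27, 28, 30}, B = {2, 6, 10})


A = {7, 19, 22, 27, 28, 30}, B = {2, 6, 10}
A ∩ B = elements in both A and B
A ∩ B = ∅
Checking if 3 ∈ A ∩ B
3 is not in A ∩ B → False

3 ∉ A ∩ B


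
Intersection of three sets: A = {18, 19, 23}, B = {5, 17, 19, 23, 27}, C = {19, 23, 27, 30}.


A ∩ B = {19, 23}
(A ∩ B) ∩ C = {19, 23}

A ∩ B ∩ C = {19, 23}


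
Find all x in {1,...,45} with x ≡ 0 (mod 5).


Checking each candidate:
Condition: x in {1,...,45} with x ≡ 0 (mod 5)
Result = {5, 10, 15, 20, 25, 30, 35, 40, 45}

{5, 10, 15, 20, 25, 30, 35, 40, 45}


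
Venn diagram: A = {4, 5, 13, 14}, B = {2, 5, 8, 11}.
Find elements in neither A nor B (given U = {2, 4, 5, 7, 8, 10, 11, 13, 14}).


A = {4, 5, 13, 14}
B = {2, 5, 8, 11}
Region: in neither A nor B (given U = {2, 4, 5, 7, 8, 10, 11, 13, 14})
Elements: {7, 10}

Elements in neither A nor B (given U = {2, 4, 5, 7, 8, 10, 11, 13, 14}): {7, 10}


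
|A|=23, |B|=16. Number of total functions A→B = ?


Each of |A| = 23 inputs maps to any of |B| = 16 outputs.
# functions = |B|^|A| = 16^23
= 4951760157141521099596496896

Number of functions = 4951760157141521099596496896


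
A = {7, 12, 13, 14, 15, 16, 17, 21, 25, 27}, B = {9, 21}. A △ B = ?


A △ B = (A \ B) ∪ (B \ A) = elements in exactly one of A or B
A \ B = {7, 12, 13, 14, 15, 16, 17, 25, 27}
B \ A = {9}
A △ B = {7, 9, 12, 13, 14, 15, 16, 17, 25, 27}

A △ B = {7, 9, 12, 13, 14, 15, 16, 17, 25, 27}


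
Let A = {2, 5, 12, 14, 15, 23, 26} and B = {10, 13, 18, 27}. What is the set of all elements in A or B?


A ∪ B = all elements in A or B (or both)
A = {2, 5, 12, 14, 15, 23, 26}
B = {10, 13, 18, 27}
A ∪ B = {2, 5, 10, 12, 13, 14, 15, 18, 23, 26, 27}

A ∪ B = {2, 5, 10, 12, 13, 14, 15, 18, 23, 26, 27}


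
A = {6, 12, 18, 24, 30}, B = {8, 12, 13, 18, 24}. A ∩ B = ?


A ∩ B = elements in both A and B
A = {6, 12, 18, 24, 30}
B = {8, 12, 13, 18, 24}
A ∩ B = {12, 18, 24}

A ∩ B = {12, 18, 24}


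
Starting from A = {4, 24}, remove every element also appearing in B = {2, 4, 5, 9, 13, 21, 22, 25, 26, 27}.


A \ B = elements in A but not in B
A = {4, 24}
B = {2, 4, 5, 9, 13, 21, 22, 25, 26, 27}
Remove from A any elements in B
A \ B = {24}

A \ B = {24}


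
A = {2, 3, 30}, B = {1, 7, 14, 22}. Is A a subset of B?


A ⊆ B means every element of A is in B.
Elements in A not in B: {2, 3, 30}
So A ⊄ B.

No, A ⊄ B


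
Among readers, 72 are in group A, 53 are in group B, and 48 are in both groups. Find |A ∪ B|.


|A ∪ B| = |A| + |B| - |A ∩ B|
= 72 + 53 - 48
= 77

|A ∪ B| = 77


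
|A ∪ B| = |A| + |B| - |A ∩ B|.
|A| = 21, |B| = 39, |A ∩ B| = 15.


|A ∪ B| = |A| + |B| - |A ∩ B|
= 21 + 39 - 15
= 45

|A ∪ B| = 45


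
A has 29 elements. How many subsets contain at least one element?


Total subsets = 2^n = 2^29 = 536870912
Non-empty subsets exclude the empty set: 2^n - 1
= 536870912 - 1
= 536870911

Number of non-empty subsets = 536870911


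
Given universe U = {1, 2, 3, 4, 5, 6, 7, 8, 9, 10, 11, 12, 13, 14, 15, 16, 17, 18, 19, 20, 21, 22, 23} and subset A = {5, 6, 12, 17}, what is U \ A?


Aᶜ = U \ A = elements in U but not in A
U = {1, 2, 3, 4, 5, 6, 7, 8, 9, 10, 11, 12, 13, 14, 15, 16, 17, 18, 19, 20, 21, 22, 23}
A = {5, 6, 12, 17}
Aᶜ = {1, 2, 3, 4, 7, 8, 9, 10, 11, 13, 14, 15, 16, 18, 19, 20, 21, 22, 23}

Aᶜ = {1, 2, 3, 4, 7, 8, 9, 10, 11, 13, 14, 15, 16, 18, 19, 20, 21, 22, 23}


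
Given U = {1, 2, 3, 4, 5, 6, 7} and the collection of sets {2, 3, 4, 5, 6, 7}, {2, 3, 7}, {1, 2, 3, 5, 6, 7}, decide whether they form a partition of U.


A partition requires: (1) non-empty parts, (2) pairwise disjoint, (3) union = U
Parts: {2, 3, 4, 5, 6, 7}, {2, 3, 7}, {1, 2, 3, 5, 6, 7}
Union of parts: {1, 2, 3, 4, 5, 6, 7}
U = {1, 2, 3, 4, 5, 6, 7}
All non-empty? True
Pairwise disjoint? False
Covers U? True

No, not a valid partition


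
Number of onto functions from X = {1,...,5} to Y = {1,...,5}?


n = |X| = 5, k = |Y| = 5. Surjections via inclusion-exclusion:
S(n,k) = Σ(-1)^i × C(k,i) × (k-i)^n, i=0 to k
i=0: (-1)^0×C(5,0)×5^5 = 3125
i=1: (-1)^1×C(5,1)×4^5 = -5120
i=2: (-1)^2×C(5,2)×3^5 = 2430
i=3: (-1)^3×C(5,3)×2^5 = -320
i=4: (-1)^4×C(5,4)×1^5 = 5
i=5: (-1)^5×C(5,5)×0^5 = 0
Total = 120

Number of surjections = 120


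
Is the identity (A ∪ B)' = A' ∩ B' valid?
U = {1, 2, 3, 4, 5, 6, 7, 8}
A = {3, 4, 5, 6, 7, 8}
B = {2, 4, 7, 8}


LHS: A ∪ B = {2, 3, 4, 5, 6, 7, 8}
(A ∪ B)' = U \ (A ∪ B) = {1}
A' = {1, 2}, B' = {1, 3, 5, 6}
Claimed RHS: A' ∩ B' = {1}
Identity is VALID: LHS = RHS = {1} ✓

Identity is valid. (A ∪ B)' = A' ∩ B' = {1}


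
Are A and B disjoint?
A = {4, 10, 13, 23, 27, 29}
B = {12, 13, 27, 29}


Disjoint means A ∩ B = ∅.
A ∩ B = {13, 27, 29}
A ∩ B ≠ ∅, so A and B are NOT disjoint.

No, A and B are not disjoint (A ∩ B = {13, 27, 29})


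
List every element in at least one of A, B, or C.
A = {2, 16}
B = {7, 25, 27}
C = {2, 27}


A ∪ B = {2, 7, 16, 25, 27}
(A ∪ B) ∪ C = {2, 7, 16, 25, 27}

A ∪ B ∪ C = {2, 7, 16, 25, 27}


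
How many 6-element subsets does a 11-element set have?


C(n,k) = n! / (k!(n-k)!)
C(11,6) = 11! / (6!5!)
= 462

C(11,6) = 462


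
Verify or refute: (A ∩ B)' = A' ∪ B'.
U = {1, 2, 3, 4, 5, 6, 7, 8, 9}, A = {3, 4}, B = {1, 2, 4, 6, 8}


LHS: A ∩ B = {4}
(A ∩ B)' = U \ (A ∩ B) = {1, 2, 3, 5, 6, 7, 8, 9}
A' = {1, 2, 5, 6, 7, 8, 9}, B' = {3, 5, 7, 9}
Claimed RHS: A' ∪ B' = {1, 2, 3, 5, 6, 7, 8, 9}
Identity is VALID: LHS = RHS = {1, 2, 3, 5, 6, 7, 8, 9} ✓

Identity is valid. (A ∩ B)' = A' ∪ B' = {1, 2, 3, 5, 6, 7, 8, 9}


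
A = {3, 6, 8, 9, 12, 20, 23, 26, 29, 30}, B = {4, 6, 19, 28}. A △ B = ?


A △ B = (A \ B) ∪ (B \ A) = elements in exactly one of A or B
A \ B = {3, 8, 9, 12, 20, 23, 26, 29, 30}
B \ A = {4, 19, 28}
A △ B = {3, 4, 8, 9, 12, 19, 20, 23, 26, 28, 29, 30}

A △ B = {3, 4, 8, 9, 12, 19, 20, 23, 26, 28, 29, 30}


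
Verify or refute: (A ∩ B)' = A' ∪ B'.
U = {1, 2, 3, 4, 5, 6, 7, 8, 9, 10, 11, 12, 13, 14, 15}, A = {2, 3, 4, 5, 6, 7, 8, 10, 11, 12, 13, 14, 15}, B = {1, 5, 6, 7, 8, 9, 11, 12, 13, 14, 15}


LHS: A ∩ B = {5, 6, 7, 8, 11, 12, 13, 14, 15}
(A ∩ B)' = U \ (A ∩ B) = {1, 2, 3, 4, 9, 10}
A' = {1, 9}, B' = {2, 3, 4, 10}
Claimed RHS: A' ∪ B' = {1, 2, 3, 4, 9, 10}
Identity is VALID: LHS = RHS = {1, 2, 3, 4, 9, 10} ✓

Identity is valid. (A ∩ B)' = A' ∪ B' = {1, 2, 3, 4, 9, 10}


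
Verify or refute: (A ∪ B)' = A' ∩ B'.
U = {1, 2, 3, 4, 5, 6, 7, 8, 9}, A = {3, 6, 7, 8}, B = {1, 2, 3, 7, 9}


LHS: A ∪ B = {1, 2, 3, 6, 7, 8, 9}
(A ∪ B)' = U \ (A ∪ B) = {4, 5}
A' = {1, 2, 4, 5, 9}, B' = {4, 5, 6, 8}
Claimed RHS: A' ∩ B' = {4, 5}
Identity is VALID: LHS = RHS = {4, 5} ✓

Identity is valid. (A ∪ B)' = A' ∩ B' = {4, 5}


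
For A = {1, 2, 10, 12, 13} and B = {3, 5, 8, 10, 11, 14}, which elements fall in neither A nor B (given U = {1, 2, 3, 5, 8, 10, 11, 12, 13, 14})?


A = {1, 2, 10, 12, 13}
B = {3, 5, 8, 10, 11, 14}
Region: in neither A nor B (given U = {1, 2, 3, 5, 8, 10, 11, 12, 13, 14})
Elements: ∅

Elements in neither A nor B (given U = {1, 2, 3, 5, 8, 10, 11, 12, 13, 14}): ∅


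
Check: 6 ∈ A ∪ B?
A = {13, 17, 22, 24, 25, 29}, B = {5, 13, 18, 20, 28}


A = {13, 17, 22, 24, 25, 29}, B = {5, 13, 18, 20, 28}
A ∪ B = all elements in A or B
A ∪ B = {5, 13, 17, 18, 20, 22, 24, 25, 28, 29}
Checking if 6 ∈ A ∪ B
6 is not in A ∪ B → False

6 ∉ A ∪ B


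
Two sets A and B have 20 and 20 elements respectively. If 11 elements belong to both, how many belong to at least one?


|A ∪ B| = |A| + |B| - |A ∩ B|
= 20 + 20 - 11
= 29

|A ∪ B| = 29


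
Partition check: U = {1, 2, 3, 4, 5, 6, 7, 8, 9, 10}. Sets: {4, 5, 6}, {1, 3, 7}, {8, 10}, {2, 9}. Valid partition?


A partition requires: (1) non-empty parts, (2) pairwise disjoint, (3) union = U
Parts: {4, 5, 6}, {1, 3, 7}, {8, 10}, {2, 9}
Union of parts: {1, 2, 3, 4, 5, 6, 7, 8, 9, 10}
U = {1, 2, 3, 4, 5, 6, 7, 8, 9, 10}
All non-empty? True
Pairwise disjoint? True
Covers U? True

Yes, valid partition


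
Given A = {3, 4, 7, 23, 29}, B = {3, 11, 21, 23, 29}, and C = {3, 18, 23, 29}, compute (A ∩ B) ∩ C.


A ∩ B = {3, 23, 29}
(A ∩ B) ∩ C = {3, 23, 29}

A ∩ B ∩ C = {3, 23, 29}


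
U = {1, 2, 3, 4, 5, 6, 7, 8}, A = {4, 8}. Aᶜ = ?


Aᶜ = U \ A = elements in U but not in A
U = {1, 2, 3, 4, 5, 6, 7, 8}
A = {4, 8}
Aᶜ = {1, 2, 3, 5, 6, 7}

Aᶜ = {1, 2, 3, 5, 6, 7}


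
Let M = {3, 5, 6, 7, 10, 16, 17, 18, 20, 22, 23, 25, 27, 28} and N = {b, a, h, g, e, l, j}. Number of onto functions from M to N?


n = |M| = 14, k = |N| = 7. Surjections via inclusion-exclusion:
S(n,k) = Σ(-1)^i × C(k,i) × (k-i)^n, i=0 to k
i=0: (-1)^0×C(7,0)×7^14 = 678223072849
i=1: (-1)^1×C(7,1)×6^14 = -548549148672
i=2: (-1)^2×C(7,2)×5^14 = 128173828125
i=3: (-1)^3×C(7,3)×4^14 = -9395240960
i=4: (-1)^4×C(7,4)×3^14 = 167403915
i=5: (-1)^5×C(7,5)×2^14 = -344064
i=6: (-1)^6×C(7,6)×1^14 = 7
i=7: (-1)^7×C(7,7)×0^14 = 0
Total = 248619571200

Number of surjections = 248619571200


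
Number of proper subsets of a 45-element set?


Total subsets = 2^n = 2^45 = 35184372088832
Proper subsets exclude the set itself: 2^n - 1
= 35184372088832 - 1
= 35184372088831

Number of proper subsets = 35184372088831


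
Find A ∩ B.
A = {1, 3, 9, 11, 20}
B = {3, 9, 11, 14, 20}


A ∩ B = elements in both A and B
A = {1, 3, 9, 11, 20}
B = {3, 9, 11, 14, 20}
A ∩ B = {3, 9, 11, 20}

A ∩ B = {3, 9, 11, 20}


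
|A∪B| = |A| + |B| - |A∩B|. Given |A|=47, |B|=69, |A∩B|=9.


|A ∪ B| = |A| + |B| - |A ∩ B|
= 47 + 69 - 9
= 107

|A ∪ B| = 107


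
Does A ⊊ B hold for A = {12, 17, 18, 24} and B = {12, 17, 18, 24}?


A ⊂ B requires: A ⊆ B AND A ≠ B.
A ⊆ B? Yes
A = B? Yes
A = B, so A is not a PROPER subset.

No, A is not a proper subset of B


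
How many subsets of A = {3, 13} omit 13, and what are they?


A subset of A that omits 13 is a subset of A \ {13}, so there are 2^(n-1) = 2^1 = 2 of them.
Subsets excluding 13: ∅, {3}

Subsets excluding 13 (2 total): ∅, {3}


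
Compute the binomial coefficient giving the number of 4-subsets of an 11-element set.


C(n,k) = n! / (k!(n-k)!)
C(11,4) = 11! / (4!7!)
= 330

C(11,4) = 330


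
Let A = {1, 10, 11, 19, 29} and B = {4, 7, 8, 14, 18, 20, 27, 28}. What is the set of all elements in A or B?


A ∪ B = all elements in A or B (or both)
A = {1, 10, 11, 19, 29}
B = {4, 7, 8, 14, 18, 20, 27, 28}
A ∪ B = {1, 4, 7, 8, 10, 11, 14, 18, 19, 20, 27, 28, 29}

A ∪ B = {1, 4, 7, 8, 10, 11, 14, 18, 19, 20, 27, 28, 29}


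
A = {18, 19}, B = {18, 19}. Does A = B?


Two sets are equal iff they have exactly the same elements.
A = {18, 19}
B = {18, 19}
Same elements → A = B

Yes, A = B


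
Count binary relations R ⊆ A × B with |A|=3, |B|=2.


A relation from A to B is any subset of A × B.
|A × B| = 3 × 2 = 6
# relations = 2^|A × B| = 2^6 = 64

Number of relations = 64


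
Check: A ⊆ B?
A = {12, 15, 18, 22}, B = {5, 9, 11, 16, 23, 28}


A ⊆ B means every element of A is in B.
Elements in A not in B: {12, 15, 18, 22}
So A ⊄ B.

No, A ⊄ B


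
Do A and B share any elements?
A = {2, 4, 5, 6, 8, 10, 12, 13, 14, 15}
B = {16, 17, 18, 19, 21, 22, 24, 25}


Disjoint means A ∩ B = ∅.
A ∩ B = ∅
A ∩ B = ∅, so A and B are disjoint.

No — A and B share no elements (A ∩ B = ∅), so they are disjoint


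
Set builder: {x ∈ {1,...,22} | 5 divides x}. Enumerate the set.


Checking each candidate:
Condition: multiples of 5 in {1,...,22}
Result = {5, 10, 15, 20}

{5, 10, 15, 20}


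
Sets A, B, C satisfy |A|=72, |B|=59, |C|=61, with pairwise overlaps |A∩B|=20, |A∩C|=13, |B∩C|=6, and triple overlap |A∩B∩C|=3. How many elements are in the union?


|A∪B∪C| = |A|+|B|+|C| - |A∩B|-|A∩C|-|B∩C| + |A∩B∩C|
= 72+59+61 - 20-13-6 + 3
= 192 - 39 + 3
= 156

|A ∪ B ∪ C| = 156


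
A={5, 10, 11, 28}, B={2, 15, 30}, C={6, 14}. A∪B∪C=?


A ∪ B = {2, 5, 10, 11, 15, 28, 30}
(A ∪ B) ∪ C = {2, 5, 6, 10, 11, 14, 15, 28, 30}

A ∪ B ∪ C = {2, 5, 6, 10, 11, 14, 15, 28, 30}
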